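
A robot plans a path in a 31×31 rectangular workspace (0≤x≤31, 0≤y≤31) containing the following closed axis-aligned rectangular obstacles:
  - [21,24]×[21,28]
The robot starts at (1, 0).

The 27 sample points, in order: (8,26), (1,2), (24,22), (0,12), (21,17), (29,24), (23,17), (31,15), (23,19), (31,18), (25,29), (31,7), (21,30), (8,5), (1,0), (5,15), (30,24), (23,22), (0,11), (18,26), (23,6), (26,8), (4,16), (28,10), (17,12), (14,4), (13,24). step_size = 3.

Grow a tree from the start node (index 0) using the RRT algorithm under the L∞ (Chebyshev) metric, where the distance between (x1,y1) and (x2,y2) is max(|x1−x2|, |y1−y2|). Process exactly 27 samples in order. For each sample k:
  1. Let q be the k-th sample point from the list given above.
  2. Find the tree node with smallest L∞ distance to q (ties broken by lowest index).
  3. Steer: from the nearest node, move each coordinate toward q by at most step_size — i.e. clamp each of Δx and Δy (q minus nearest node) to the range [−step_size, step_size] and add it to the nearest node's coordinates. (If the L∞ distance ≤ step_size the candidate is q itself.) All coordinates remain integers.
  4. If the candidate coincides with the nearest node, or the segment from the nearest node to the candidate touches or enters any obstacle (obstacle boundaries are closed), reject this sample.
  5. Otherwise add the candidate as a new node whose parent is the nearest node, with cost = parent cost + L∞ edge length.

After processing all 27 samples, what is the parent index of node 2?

Parent of node 2: 0

1. q=(8,26) nearest=0 d=26 new=(4,3) → add node 1 parent=0 cost=3
2. q=(1,2) nearest=0 d=2 new=(1,2) → add node 2 parent=0 cost=2
3. q=(24,22) nearest=1 d=20 new=(7,6) → add node 3 parent=1 cost=6
4. q=(0,12) nearest=3 d=7 new=(4,9) → add node 4 parent=3 cost=9
5. q=(21,17) nearest=3 d=14 new=(10,9) → add node 5 parent=3 cost=9
6. q=(29,24) nearest=5 d=19 new=(13,12) → add node 6 parent=5 cost=12
7. q=(23,17) nearest=6 d=10 new=(16,15) → add node 7 parent=6 cost=15
8. q=(31,15) nearest=7 d=15 new=(19,15) → add node 8 parent=7 cost=18
9. q=(23,19) nearest=8 d=4 new=(22,18) → add node 9 parent=8 cost=21
10. q=(31,18) nearest=9 d=9 new=(25,18) → add node 10 parent=9 cost=24
11. q=(25,29) nearest=9 d=11 new=(25,21) → add node 11 parent=9 cost=24
12. q=(31,7) nearest=9 d=11 new=(25,15) → add node 12 parent=9 cost=24
13. q=(21,30) nearest=11 d=9 new=(22,24) → blocked by [21,24]×[21,28], reject
14. q=(8,5) nearest=3 d=1 new=(8,5) → add node 13 parent=3 cost=7
15. q=(1,0) nearest=0 d=0 → coincident, reject
16. q=(5,15) nearest=4 d=6 new=(5,12) → add node 14 parent=4 cost=12
17. q=(30,24) nearest=11 d=5 new=(28,24) → add node 15 parent=11 cost=27
18. q=(23,22) nearest=11 d=2 new=(23,22) → blocked by [21,24]×[21,28], reject
19. q=(0,11) nearest=4 d=4 new=(1,11) → add node 16 parent=4 cost=12
20. q=(18,26) nearest=11 d=7 new=(22,24) → blocked by [21,24]×[21,28], reject
21. q=(23,6) nearest=7 d=9 new=(19,12) → add node 17 parent=7 cost=18
22. q=(26,8) nearest=8 d=7 new=(22,12) → add node 18 parent=8 cost=21
23. q=(4,16) nearest=14 d=4 new=(4,15) → add node 19 parent=14 cost=15
24. q=(28,10) nearest=12 d=5 new=(28,12) → add node 20 parent=12 cost=27
25. q=(17,12) nearest=17 d=2 new=(17,12) → add node 21 parent=17 cost=20
26. q=(14,4) nearest=5 d=5 new=(13,6) → add node 22 parent=5 cost=12
27. q=(13,24) nearest=7 d=9 new=(13,18) → add node 23 parent=7 cost=18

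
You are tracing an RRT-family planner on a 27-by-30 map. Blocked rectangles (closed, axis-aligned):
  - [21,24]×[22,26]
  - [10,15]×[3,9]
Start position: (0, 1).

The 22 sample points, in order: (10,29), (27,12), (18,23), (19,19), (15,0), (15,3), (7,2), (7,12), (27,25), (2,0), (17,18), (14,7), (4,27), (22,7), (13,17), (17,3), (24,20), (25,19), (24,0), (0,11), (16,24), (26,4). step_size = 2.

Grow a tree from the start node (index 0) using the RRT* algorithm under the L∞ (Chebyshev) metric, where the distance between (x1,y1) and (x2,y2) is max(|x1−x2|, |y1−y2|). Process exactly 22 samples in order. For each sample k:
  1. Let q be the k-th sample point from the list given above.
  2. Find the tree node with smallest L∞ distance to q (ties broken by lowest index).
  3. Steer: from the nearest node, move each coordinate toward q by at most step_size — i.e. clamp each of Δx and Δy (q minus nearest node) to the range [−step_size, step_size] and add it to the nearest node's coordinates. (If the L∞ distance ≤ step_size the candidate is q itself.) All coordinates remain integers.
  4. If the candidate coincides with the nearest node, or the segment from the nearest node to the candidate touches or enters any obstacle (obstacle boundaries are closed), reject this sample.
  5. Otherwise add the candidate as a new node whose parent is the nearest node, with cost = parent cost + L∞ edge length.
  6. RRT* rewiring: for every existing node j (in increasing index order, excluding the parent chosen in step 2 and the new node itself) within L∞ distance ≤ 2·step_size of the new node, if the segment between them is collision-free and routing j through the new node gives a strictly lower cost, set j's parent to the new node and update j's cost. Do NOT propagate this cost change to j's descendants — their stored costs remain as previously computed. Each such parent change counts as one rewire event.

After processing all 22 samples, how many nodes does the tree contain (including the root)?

1. q=(10,29) nearest=0 d=28 new=(2,3) → add node 1 parent=0 cost=2
2. q=(27,12) nearest=1 d=25 new=(4,5) → add node 2 parent=1 cost=4
3. q=(18,23) nearest=2 d=18 new=(6,7) → add node 3 parent=2 cost=6
4. q=(19,19) nearest=3 d=13 new=(8,9) → add node 4 parent=3 cost=8
5. q=(15,0) nearest=3 d=9 new=(8,5) → add node 5 parent=3 cost=8
6. q=(15,3) nearest=4 d=7 new=(10,7) → blocked by [10,15]×[3,9], reject
7. q=(7,2) nearest=2 d=3 new=(6,3) → add node 6 parent=2 cost=6
8. q=(7,12) nearest=4 d=3 new=(7,11) → add node 7 parent=4 cost=10
9. q=(27,25) nearest=4 d=19 new=(10,11) → add node 8 parent=4 cost=10
10. q=(2,0) nearest=0 d=2 new=(2,0) → add node 9 parent=0 cost=2
11. q=(17,18) nearest=8 d=7 new=(12,13) → add node 10 parent=8 cost=12
12. q=(14,7) nearest=8 d=4 new=(12,9) → blocked by [10,15]×[3,9], reject
13. q=(4,27) nearest=10 d=14 new=(10,15) → add node 11 parent=10 cost=14
14. q=(22,7) nearest=10 d=10 new=(14,11) → add node 12 parent=10 cost=14
15. q=(13,17) nearest=11 d=3 new=(12,17) → add node 13 parent=11 cost=16
16. q=(17,3) nearest=8 d=8 new=(12,9) → blocked by [10,15]×[3,9], reject
17. q=(24,20) nearest=12 d=10 new=(16,13) → add node 14 parent=12 cost=16
18. q=(25,19) nearest=14 d=9 new=(18,15) → add node 15 parent=14 cost=18
19. q=(24,0) nearest=12 d=11 new=(16,9) → add node 16 parent=12 cost=16
20. q=(0,11) nearest=2 d=6 new=(2,7) → add node 17 parent=2 cost=6
21. q=(16,24) nearest=13 d=7 new=(14,19) → add node 18 parent=13 cost=18
22. q=(26,4) nearest=14 d=10 new=(18,11) → add node 19 parent=14 cost=18

Node count: 20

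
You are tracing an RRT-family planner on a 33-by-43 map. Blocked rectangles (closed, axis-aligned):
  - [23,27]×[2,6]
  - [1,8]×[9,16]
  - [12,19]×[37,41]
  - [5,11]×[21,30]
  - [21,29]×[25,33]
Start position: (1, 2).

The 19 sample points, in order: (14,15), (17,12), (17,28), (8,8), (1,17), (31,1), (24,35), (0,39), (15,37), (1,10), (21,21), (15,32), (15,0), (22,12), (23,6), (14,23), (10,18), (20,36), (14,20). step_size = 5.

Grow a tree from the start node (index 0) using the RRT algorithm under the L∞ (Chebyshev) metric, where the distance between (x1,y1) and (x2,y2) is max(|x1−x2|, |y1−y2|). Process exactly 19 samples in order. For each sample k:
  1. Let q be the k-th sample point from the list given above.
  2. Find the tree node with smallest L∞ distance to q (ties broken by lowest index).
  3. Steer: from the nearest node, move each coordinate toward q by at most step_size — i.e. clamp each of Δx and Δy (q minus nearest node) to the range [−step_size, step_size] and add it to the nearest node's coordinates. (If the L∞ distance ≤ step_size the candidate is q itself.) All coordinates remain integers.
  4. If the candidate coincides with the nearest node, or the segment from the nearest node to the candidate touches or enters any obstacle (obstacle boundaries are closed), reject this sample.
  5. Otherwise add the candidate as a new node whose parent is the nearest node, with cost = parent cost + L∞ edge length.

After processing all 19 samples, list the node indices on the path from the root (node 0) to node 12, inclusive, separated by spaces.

1. q=(14,15) nearest=0 d=13 new=(6,7) → add node 1 parent=0 cost=5
2. q=(17,12) nearest=1 d=11 new=(11,12) → blocked by [1,8]×[9,16], reject
3. q=(17,28) nearest=1 d=21 new=(11,12) → blocked by [1,8]×[9,16], reject
4. q=(8,8) nearest=1 d=2 new=(8,8) → add node 2 parent=1 cost=7
5. q=(1,17) nearest=2 d=9 new=(3,13) → blocked by [1,8]×[9,16], reject
6. q=(31,1) nearest=2 d=23 new=(13,3) → add node 3 parent=2 cost=12
7. q=(24,35) nearest=2 d=27 new=(13,13) → add node 4 parent=2 cost=12
8. q=(0,39) nearest=4 d=26 new=(8,18) → add node 5 parent=4 cost=17
9. q=(15,37) nearest=5 d=19 new=(13,23) → blocked by [5,11]×[21,30], reject
10. q=(1,10) nearest=1 d=5 new=(1,10) → blocked by [1,8]×[9,16], reject
11. q=(21,21) nearest=4 d=8 new=(18,18) → add node 6 parent=4 cost=17
12. q=(15,32) nearest=5 d=14 new=(13,23) → blocked by [5,11]×[21,30], reject
13. q=(15,0) nearest=3 d=3 new=(15,0) → add node 7 parent=3 cost=15
14. q=(22,12) nearest=6 d=6 new=(22,13) → add node 8 parent=6 cost=22
15. q=(23,6) nearest=8 d=7 new=(23,8) → add node 9 parent=8 cost=27
16. q=(14,23) nearest=6 d=5 new=(14,23) → add node 10 parent=6 cost=22
17. q=(10,18) nearest=5 d=2 new=(10,18) → add node 11 parent=5 cost=19
18. q=(20,36) nearest=10 d=13 new=(19,28) → add node 12 parent=10 cost=27
19. q=(14,20) nearest=10 d=3 new=(14,20) → add node 13 parent=10 cost=25

Path: 0 1 2 4 6 10 12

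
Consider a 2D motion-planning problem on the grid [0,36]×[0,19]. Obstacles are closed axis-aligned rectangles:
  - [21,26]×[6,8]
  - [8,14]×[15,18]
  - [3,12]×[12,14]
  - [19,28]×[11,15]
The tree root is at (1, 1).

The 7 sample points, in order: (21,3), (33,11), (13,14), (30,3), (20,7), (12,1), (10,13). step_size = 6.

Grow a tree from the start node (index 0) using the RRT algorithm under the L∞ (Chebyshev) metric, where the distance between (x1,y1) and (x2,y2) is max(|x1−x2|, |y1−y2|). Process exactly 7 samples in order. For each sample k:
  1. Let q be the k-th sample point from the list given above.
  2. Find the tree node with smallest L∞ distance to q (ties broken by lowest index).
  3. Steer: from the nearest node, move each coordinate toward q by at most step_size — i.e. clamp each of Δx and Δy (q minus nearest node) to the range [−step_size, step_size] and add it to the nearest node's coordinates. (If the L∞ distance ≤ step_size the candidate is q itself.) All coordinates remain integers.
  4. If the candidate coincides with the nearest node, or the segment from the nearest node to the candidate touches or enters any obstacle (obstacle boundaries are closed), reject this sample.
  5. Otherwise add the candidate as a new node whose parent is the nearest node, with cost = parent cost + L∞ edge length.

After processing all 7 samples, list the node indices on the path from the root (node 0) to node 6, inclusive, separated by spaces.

1. q=(21,3) nearest=0 d=20 new=(7,3) → add node 1 parent=0 cost=6
2. q=(33,11) nearest=1 d=26 new=(13,9) → add node 2 parent=1 cost=12
3. q=(13,14) nearest=2 d=5 new=(13,14) → add node 3 parent=2 cost=17
4. q=(30,3) nearest=2 d=17 new=(19,3) → add node 4 parent=2 cost=18
5. q=(20,7) nearest=4 d=4 new=(20,7) → add node 5 parent=4 cost=22
6. q=(12,1) nearest=1 d=5 new=(12,1) → add node 6 parent=1 cost=11
7. q=(10,13) nearest=3 d=3 new=(10,13) → blocked by [3,12]×[12,14], reject

Path: 0 1 6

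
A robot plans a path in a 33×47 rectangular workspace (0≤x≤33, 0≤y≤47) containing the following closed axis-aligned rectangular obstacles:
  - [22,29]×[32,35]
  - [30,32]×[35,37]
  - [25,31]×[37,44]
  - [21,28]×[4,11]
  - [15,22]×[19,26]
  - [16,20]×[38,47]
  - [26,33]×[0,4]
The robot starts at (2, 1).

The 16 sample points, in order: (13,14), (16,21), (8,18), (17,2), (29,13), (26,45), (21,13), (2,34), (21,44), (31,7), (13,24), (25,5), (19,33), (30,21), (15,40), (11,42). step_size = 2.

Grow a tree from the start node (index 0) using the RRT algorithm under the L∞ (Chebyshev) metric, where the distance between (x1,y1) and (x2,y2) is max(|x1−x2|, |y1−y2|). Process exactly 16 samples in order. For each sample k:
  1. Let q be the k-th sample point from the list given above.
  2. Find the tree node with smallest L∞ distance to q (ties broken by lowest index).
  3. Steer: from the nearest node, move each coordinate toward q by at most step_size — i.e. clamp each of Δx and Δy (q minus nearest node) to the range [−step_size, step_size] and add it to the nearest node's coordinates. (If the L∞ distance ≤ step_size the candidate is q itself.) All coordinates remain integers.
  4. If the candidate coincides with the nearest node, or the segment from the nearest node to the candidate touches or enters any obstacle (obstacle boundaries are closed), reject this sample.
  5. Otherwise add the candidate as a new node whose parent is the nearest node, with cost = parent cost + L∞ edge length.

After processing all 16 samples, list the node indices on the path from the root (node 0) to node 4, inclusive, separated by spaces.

1. q=(13,14) nearest=0 d=13 new=(4,3) → add node 1 parent=0 cost=2
2. q=(16,21) nearest=1 d=18 new=(6,5) → add node 2 parent=1 cost=4
3. q=(8,18) nearest=2 d=13 new=(8,7) → add node 3 parent=2 cost=6
4. q=(17,2) nearest=3 d=9 new=(10,5) → add node 4 parent=3 cost=8
5. q=(29,13) nearest=4 d=19 new=(12,7) → add node 5 parent=4 cost=10
6. q=(26,45) nearest=3 d=38 new=(10,9) → add node 6 parent=3 cost=8
7. q=(21,13) nearest=5 d=9 new=(14,9) → add node 7 parent=5 cost=12
8. q=(2,34) nearest=6 d=25 new=(8,11) → add node 8 parent=6 cost=10
9. q=(21,44) nearest=8 d=33 new=(10,13) → add node 9 parent=8 cost=12
10. q=(31,7) nearest=7 d=17 new=(16,7) → add node 10 parent=7 cost=14
11. q=(13,24) nearest=9 d=11 new=(12,15) → add node 11 parent=9 cost=14
12. q=(25,5) nearest=10 d=9 new=(18,5) → add node 12 parent=10 cost=16
13. q=(19,33) nearest=11 d=18 new=(14,17) → add node 13 parent=11 cost=16
14. q=(30,21) nearest=10 d=14 new=(18,9) → add node 14 parent=10 cost=16
15. q=(15,40) nearest=13 d=23 new=(15,19) → blocked by [15,22]×[19,26], reject
16. q=(11,42) nearest=13 d=25 new=(12,19) → add node 15 parent=13 cost=18

Path: 0 1 2 3 4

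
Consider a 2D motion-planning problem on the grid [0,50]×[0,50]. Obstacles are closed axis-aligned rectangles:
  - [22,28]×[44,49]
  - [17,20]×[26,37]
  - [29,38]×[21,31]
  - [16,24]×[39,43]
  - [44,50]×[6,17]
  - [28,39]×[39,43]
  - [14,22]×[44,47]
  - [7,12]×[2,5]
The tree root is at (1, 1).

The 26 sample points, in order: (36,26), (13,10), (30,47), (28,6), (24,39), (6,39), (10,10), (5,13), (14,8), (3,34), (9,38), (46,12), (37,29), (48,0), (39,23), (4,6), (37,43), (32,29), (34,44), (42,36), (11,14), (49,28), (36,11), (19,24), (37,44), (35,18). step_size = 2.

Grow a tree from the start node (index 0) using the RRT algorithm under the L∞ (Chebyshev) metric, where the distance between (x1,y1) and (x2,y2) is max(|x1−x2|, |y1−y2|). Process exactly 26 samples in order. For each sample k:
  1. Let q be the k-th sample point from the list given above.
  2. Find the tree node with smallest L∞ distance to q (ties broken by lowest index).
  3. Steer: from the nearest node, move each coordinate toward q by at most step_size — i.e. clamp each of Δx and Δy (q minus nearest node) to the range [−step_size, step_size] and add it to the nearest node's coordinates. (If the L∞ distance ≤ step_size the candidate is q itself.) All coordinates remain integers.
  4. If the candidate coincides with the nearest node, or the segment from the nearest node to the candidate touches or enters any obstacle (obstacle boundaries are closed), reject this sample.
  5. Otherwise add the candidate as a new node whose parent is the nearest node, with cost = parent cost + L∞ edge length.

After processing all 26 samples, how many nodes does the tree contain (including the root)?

1. q=(36,26) nearest=0 d=35 new=(3,3) → add node 1 parent=0 cost=2
2. q=(13,10) nearest=1 d=10 new=(5,5) → add node 2 parent=1 cost=4
3. q=(30,47) nearest=2 d=42 new=(7,7) → add node 3 parent=2 cost=6
4. q=(28,6) nearest=3 d=21 new=(9,6) → add node 4 parent=3 cost=8
5. q=(24,39) nearest=3 d=32 new=(9,9) → add node 5 parent=3 cost=8
6. q=(6,39) nearest=5 d=30 new=(7,11) → add node 6 parent=5 cost=10
7. q=(10,10) nearest=5 d=1 new=(10,10) → add node 7 parent=5 cost=9
8. q=(5,13) nearest=6 d=2 new=(5,13) → add node 8 parent=6 cost=12
9. q=(14,8) nearest=7 d=4 new=(12,8) → add node 9 parent=7 cost=11
10. q=(3,34) nearest=8 d=21 new=(3,15) → add node 10 parent=8 cost=14
11. q=(9,38) nearest=10 d=23 new=(5,17) → add node 11 parent=10 cost=16
12. q=(46,12) nearest=9 d=34 new=(14,10) → add node 12 parent=9 cost=13
13. q=(37,29) nearest=12 d=23 new=(16,12) → add node 13 parent=12 cost=15
14. q=(48,0) nearest=13 d=32 new=(18,10) → add node 14 parent=13 cost=17
15. q=(39,23) nearest=14 d=21 new=(20,12) → add node 15 parent=14 cost=19
16. q=(4,6) nearest=2 d=1 new=(4,6) → add node 16 parent=2 cost=5
17. q=(37,43) nearest=13 d=31 new=(18,14) → add node 17 parent=13 cost=17
18. q=(32,29) nearest=17 d=15 new=(20,16) → add node 18 parent=17 cost=19
19. q=(34,44) nearest=18 d=28 new=(22,18) → add node 19 parent=18 cost=21
20. q=(42,36) nearest=19 d=20 new=(24,20) → add node 20 parent=19 cost=23
21. q=(11,14) nearest=6 d=4 new=(9,13) → add node 21 parent=6 cost=12
22. q=(49,28) nearest=20 d=25 new=(26,22) → add node 22 parent=20 cost=25
23. q=(36,11) nearest=22 d=11 new=(28,20) → add node 23 parent=22 cost=27
24. q=(19,24) nearest=20 d=5 new=(22,22) → add node 24 parent=20 cost=25
25. q=(37,44) nearest=22 d=22 new=(28,24) → add node 25 parent=22 cost=27
26. q=(35,18) nearest=23 d=7 new=(30,18) → add node 26 parent=23 cost=29

Node count: 27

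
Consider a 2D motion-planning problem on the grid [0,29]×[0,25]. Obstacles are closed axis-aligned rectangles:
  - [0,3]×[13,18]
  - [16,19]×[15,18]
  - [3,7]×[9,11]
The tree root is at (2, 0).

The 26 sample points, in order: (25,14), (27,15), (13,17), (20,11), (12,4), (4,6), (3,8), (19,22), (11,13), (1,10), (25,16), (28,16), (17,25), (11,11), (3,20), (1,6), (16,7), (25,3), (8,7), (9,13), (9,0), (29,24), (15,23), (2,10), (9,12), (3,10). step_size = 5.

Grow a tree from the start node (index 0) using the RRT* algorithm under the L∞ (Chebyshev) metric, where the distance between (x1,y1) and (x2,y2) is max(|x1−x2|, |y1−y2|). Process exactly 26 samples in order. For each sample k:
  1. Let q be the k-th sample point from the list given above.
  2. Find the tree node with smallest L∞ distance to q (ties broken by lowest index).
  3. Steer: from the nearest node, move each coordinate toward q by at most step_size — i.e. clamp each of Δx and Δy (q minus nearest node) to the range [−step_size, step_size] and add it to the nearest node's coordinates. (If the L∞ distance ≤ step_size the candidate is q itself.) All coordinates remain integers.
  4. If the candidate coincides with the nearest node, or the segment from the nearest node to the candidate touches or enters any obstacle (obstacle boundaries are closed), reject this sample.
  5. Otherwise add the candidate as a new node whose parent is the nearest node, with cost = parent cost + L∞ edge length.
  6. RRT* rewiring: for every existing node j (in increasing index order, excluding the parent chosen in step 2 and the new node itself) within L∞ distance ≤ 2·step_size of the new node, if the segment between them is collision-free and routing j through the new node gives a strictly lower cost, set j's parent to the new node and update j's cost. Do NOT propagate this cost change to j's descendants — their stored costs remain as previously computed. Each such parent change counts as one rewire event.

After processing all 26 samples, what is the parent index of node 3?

1. q=(25,14) nearest=0 d=23 new=(7,5) → add node 1 parent=0 cost=5
2. q=(27,15) nearest=1 d=20 new=(12,10) → add node 2 parent=1 cost=10
3. q=(13,17) nearest=2 d=7 new=(13,15) → add node 3 parent=2 cost=15
4. q=(20,11) nearest=3 d=7 new=(18,11) → add node 4 parent=3 cost=20
5. q=(12,4) nearest=1 d=5 new=(12,4) → add node 5 parent=1 cost=10; rewire 4→5 (17<20)
6. q=(4,6) nearest=1 d=3 new=(4,6) → add node 6 parent=1 cost=8
7. q=(3,8) nearest=6 d=2 new=(3,8) → add node 7 parent=6 cost=10
8. q=(19,22) nearest=3 d=7 new=(18,20) → blocked by [16,19]×[15,18], reject
9. q=(11,13) nearest=3 d=2 new=(11,13) → add node 8 parent=3 cost=17
10. q=(1,10) nearest=7 d=2 new=(1,10) → add node 9 parent=7 cost=12
11. q=(25,16) nearest=4 d=7 new=(23,16) → add node 10 parent=4 cost=22
12. q=(28,16) nearest=10 d=5 new=(28,16) → add node 11 parent=10 cost=27
13. q=(17,25) nearest=10 d=9 new=(18,21) → add node 12 parent=10 cost=27
14. q=(11,11) nearest=2 d=1 new=(11,11) → add node 13 parent=2 cost=11; rewire 8→13 (13<17); rewire 12→13 (21<27)
15. q=(3,20) nearest=8 d=8 new=(6,18) → add node 14 parent=8 cost=18
16. q=(1,6) nearest=7 d=2 new=(1,6) → add node 15 parent=7 cost=12
17. q=(16,7) nearest=2 d=4 new=(16,7) → add node 16 parent=2 cost=14
18. q=(25,3) nearest=4 d=8 new=(23,6) → add node 17 parent=4 cost=22
19. q=(8,7) nearest=1 d=2 new=(8,7) → add node 18 parent=1 cost=7
20. q=(9,13) nearest=8 d=2 new=(9,13) → add node 19 parent=8 cost=15
21. q=(9,0) nearest=5 d=4 new=(9,0) → add node 20 parent=5 cost=14
22. q=(29,24) nearest=10 d=8 new=(28,21) → add node 21 parent=10 cost=27
23. q=(15,23) nearest=12 d=3 new=(15,23) → add node 22 parent=12 cost=24
24. q=(2,10) nearest=9 d=1 new=(2,10) → add node 23 parent=9 cost=13
25. q=(9,12) nearest=19 d=1 new=(9,12) → add node 24 parent=19 cost=16
26. q=(3,10) nearest=23 d=1 new=(3,10) → blocked by [3,7]×[9,11], reject

Parent of node 3: 2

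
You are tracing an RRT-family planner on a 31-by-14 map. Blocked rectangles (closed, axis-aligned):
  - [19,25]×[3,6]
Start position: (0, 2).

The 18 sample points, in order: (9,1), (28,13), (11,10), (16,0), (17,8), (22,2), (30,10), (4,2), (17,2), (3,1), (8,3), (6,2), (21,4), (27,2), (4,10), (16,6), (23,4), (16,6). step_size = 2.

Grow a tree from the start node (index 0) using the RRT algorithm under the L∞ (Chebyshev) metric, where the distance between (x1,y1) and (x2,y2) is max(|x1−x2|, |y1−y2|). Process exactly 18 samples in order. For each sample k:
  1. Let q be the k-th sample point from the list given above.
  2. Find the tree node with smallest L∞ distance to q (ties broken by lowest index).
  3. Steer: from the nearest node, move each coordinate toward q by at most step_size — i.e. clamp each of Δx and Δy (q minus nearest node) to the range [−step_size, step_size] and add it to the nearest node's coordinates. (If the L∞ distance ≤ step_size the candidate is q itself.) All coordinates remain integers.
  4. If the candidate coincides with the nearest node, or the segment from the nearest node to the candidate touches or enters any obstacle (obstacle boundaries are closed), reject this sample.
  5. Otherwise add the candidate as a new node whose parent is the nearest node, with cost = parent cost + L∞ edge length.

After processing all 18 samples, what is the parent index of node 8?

1. q=(9,1) nearest=0 d=9 new=(2,1) → add node 1 parent=0 cost=2
2. q=(28,13) nearest=1 d=26 new=(4,3) → add node 2 parent=1 cost=4
3. q=(11,10) nearest=2 d=7 new=(6,5) → add node 3 parent=2 cost=6
4. q=(16,0) nearest=3 d=10 new=(8,3) → add node 4 parent=3 cost=8
5. q=(17,8) nearest=4 d=9 new=(10,5) → add node 5 parent=4 cost=10
6. q=(22,2) nearest=5 d=12 new=(12,3) → add node 6 parent=5 cost=12
7. q=(30,10) nearest=6 d=18 new=(14,5) → add node 7 parent=6 cost=14
8. q=(4,2) nearest=2 d=1 new=(4,2) → add node 8 parent=2 cost=5
9. q=(17,2) nearest=7 d=3 new=(16,3) → add node 9 parent=7 cost=16
10. q=(3,1) nearest=1 d=1 new=(3,1) → add node 10 parent=1 cost=3
11. q=(8,3) nearest=4 d=0 → coincident, reject
12. q=(6,2) nearest=2 d=2 new=(6,2) → add node 11 parent=2 cost=6
13. q=(21,4) nearest=9 d=5 new=(18,4) → add node 12 parent=9 cost=18
14. q=(27,2) nearest=12 d=9 new=(20,2) → blocked by [19,25]×[3,6], reject
15. q=(4,10) nearest=3 d=5 new=(4,7) → add node 13 parent=3 cost=8
16. q=(16,6) nearest=7 d=2 new=(16,6) → add node 14 parent=7 cost=16
17. q=(23,4) nearest=12 d=5 new=(20,4) → blocked by [19,25]×[3,6], reject
18. q=(16,6) nearest=14 d=0 → coincident, reject

Parent of node 8: 2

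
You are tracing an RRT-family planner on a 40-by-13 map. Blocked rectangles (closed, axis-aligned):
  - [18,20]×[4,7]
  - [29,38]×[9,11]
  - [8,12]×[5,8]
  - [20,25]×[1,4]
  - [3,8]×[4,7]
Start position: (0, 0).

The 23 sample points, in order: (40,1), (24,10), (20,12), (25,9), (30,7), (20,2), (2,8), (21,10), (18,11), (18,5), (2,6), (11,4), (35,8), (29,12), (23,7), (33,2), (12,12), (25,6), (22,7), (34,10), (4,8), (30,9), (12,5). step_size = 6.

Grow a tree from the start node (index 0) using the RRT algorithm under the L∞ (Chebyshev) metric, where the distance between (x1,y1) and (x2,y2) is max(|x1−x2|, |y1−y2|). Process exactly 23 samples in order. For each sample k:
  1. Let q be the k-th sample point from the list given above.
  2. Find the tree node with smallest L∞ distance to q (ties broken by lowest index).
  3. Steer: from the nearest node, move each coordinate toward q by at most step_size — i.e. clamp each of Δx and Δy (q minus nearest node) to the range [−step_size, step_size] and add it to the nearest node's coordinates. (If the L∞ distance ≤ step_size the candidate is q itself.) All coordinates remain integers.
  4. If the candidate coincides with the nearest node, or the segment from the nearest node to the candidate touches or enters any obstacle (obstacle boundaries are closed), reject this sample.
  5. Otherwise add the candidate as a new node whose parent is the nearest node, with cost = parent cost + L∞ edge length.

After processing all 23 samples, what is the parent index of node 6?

1. q=(40,1) nearest=0 d=40 new=(6,1) → add node 1 parent=0 cost=6
2. q=(24,10) nearest=1 d=18 new=(12,7) → blocked by [8,12]×[5,8], reject
3. q=(20,12) nearest=1 d=14 new=(12,7) → blocked by [8,12]×[5,8], reject
4. q=(25,9) nearest=1 d=19 new=(12,7) → blocked by [8,12]×[5,8], reject
5. q=(30,7) nearest=1 d=24 new=(12,7) → blocked by [8,12]×[5,8], reject
6. q=(20,2) nearest=1 d=14 new=(12,2) → add node 2 parent=1 cost=12
7. q=(2,8) nearest=1 d=7 new=(2,7) → blocked by [3,8]×[4,7], reject
8. q=(21,10) nearest=2 d=9 new=(18,8) → add node 3 parent=2 cost=18
9. q=(18,11) nearest=3 d=3 new=(18,11) → add node 4 parent=3 cost=21
10. q=(18,5) nearest=3 d=3 new=(18,5) → blocked by [18,20]×[4,7], reject
11. q=(2,6) nearest=1 d=5 new=(2,6) → blocked by [3,8]×[4,7], reject
12. q=(11,4) nearest=2 d=2 new=(11,4) → add node 5 parent=2 cost=14
13. q=(35,8) nearest=3 d=17 new=(24,8) → add node 6 parent=3 cost=24
14. q=(29,12) nearest=6 d=5 new=(29,12) → add node 7 parent=6 cost=29
15. q=(23,7) nearest=6 d=1 new=(23,7) → add node 8 parent=6 cost=25
16. q=(33,2) nearest=6 d=9 new=(30,2) → add node 9 parent=6 cost=30
17. q=(12,12) nearest=3 d=6 new=(12,12) → add node 10 parent=3 cost=24
18. q=(25,6) nearest=6 d=2 new=(25,6) → add node 11 parent=6 cost=26
19. q=(22,7) nearest=8 d=1 new=(22,7) → add node 12 parent=8 cost=26
20. q=(34,10) nearest=7 d=5 new=(34,10) → blocked by [29,38]×[9,11], reject
21. q=(4,8) nearest=1 d=7 new=(4,7) → blocked by [3,8]×[4,7], reject
22. q=(30,9) nearest=7 d=3 new=(30,9) → blocked by [29,38]×[9,11], reject
23. q=(12,5) nearest=5 d=1 new=(12,5) → blocked by [8,12]×[5,8], reject

Parent of node 6: 3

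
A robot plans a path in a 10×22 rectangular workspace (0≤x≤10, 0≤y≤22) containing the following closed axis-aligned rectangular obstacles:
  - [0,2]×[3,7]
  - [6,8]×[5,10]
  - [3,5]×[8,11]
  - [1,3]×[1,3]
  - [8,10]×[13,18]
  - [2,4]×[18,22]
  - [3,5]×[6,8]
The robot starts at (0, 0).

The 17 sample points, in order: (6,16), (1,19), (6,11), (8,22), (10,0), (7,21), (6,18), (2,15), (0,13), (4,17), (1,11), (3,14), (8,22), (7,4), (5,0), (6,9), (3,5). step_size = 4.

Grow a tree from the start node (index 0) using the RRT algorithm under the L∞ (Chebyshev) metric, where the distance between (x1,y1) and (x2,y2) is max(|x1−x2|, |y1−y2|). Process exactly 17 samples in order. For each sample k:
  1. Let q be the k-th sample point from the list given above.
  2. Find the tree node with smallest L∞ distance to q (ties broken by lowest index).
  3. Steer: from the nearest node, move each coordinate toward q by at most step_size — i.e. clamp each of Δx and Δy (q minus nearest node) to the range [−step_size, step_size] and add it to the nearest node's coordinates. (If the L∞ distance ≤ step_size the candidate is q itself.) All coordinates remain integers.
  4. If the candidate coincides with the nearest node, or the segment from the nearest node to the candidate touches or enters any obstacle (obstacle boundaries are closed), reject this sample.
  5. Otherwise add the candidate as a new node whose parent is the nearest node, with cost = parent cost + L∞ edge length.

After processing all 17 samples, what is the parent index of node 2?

Parent of node 2: 1

1. q=(6,16) nearest=0 d=16 new=(4,4) → blocked by [1,3]×[1,3], reject
2. q=(1,19) nearest=0 d=19 new=(1,4) → blocked by [0,2]×[3,7], reject
3. q=(6,11) nearest=0 d=11 new=(4,4) → blocked by [1,3]×[1,3], reject
4. q=(8,22) nearest=0 d=22 new=(4,4) → blocked by [1,3]×[1,3], reject
5. q=(10,0) nearest=0 d=10 new=(4,0) → add node 1 parent=0 cost=4
6. q=(7,21) nearest=0 d=21 new=(4,4) → blocked by [1,3]×[1,3], reject
7. q=(6,18) nearest=0 d=18 new=(4,4) → blocked by [1,3]×[1,3], reject
8. q=(2,15) nearest=0 d=15 new=(2,4) → blocked by [0,2]×[3,7], reject
9. q=(0,13) nearest=0 d=13 new=(0,4) → blocked by [0,2]×[3,7], reject
10. q=(4,17) nearest=0 d=17 new=(4,4) → blocked by [1,3]×[1,3], reject
11. q=(1,11) nearest=0 d=11 new=(1,4) → blocked by [0,2]×[3,7], reject
12. q=(3,14) nearest=0 d=14 new=(3,4) → blocked by [1,3]×[1,3], reject
13. q=(8,22) nearest=0 d=22 new=(4,4) → blocked by [1,3]×[1,3], reject
14. q=(7,4) nearest=1 d=4 new=(7,4) → add node 2 parent=1 cost=8
15. q=(5,0) nearest=1 d=1 new=(5,0) → add node 3 parent=1 cost=5
16. q=(6,9) nearest=2 d=5 new=(6,8) → blocked by [6,8]×[5,10], reject
17. q=(3,5) nearest=2 d=4 new=(3,5) → add node 4 parent=2 cost=12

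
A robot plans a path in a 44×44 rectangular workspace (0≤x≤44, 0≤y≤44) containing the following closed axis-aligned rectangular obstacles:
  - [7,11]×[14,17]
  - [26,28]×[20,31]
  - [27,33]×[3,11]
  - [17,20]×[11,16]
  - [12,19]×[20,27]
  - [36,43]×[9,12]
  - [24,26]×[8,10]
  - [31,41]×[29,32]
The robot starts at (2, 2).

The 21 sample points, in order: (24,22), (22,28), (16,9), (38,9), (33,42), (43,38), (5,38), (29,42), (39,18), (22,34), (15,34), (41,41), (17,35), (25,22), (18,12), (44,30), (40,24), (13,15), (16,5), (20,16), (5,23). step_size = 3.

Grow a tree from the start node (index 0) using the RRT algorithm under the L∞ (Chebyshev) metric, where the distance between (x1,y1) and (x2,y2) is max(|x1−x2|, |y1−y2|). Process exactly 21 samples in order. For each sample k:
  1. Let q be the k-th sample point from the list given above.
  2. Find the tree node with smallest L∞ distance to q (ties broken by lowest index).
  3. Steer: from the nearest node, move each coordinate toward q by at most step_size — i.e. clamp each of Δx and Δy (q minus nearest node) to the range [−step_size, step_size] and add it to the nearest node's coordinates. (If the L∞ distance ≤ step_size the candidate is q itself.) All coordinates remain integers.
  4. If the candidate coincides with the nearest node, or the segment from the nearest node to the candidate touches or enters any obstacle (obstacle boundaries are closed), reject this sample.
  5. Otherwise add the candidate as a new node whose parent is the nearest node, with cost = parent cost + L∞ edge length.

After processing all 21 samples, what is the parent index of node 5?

1. q=(24,22) nearest=0 d=22 new=(5,5) → add node 1 parent=0 cost=3
2. q=(22,28) nearest=1 d=23 new=(8,8) → add node 2 parent=1 cost=6
3. q=(16,9) nearest=2 d=8 new=(11,9) → add node 3 parent=2 cost=9
4. q=(38,9) nearest=3 d=27 new=(14,9) → add node 4 parent=3 cost=12
5. q=(33,42) nearest=3 d=33 new=(14,12) → add node 5 parent=3 cost=12
6. q=(43,38) nearest=4 d=29 new=(17,12) → blocked by [17,20]×[11,16], reject
7. q=(5,38) nearest=5 d=26 new=(11,15) → blocked by [7,11]×[14,17], reject
8. q=(29,42) nearest=5 d=30 new=(17,15) → blocked by [17,20]×[11,16], reject
9. q=(39,18) nearest=4 d=25 new=(17,12) → blocked by [17,20]×[11,16], reject
10. q=(22,34) nearest=5 d=22 new=(17,15) → blocked by [17,20]×[11,16], reject
11. q=(15,34) nearest=5 d=22 new=(15,15) → add node 6 parent=5 cost=15
12. q=(41,41) nearest=6 d=26 new=(18,18) → add node 7 parent=6 cost=18
13. q=(17,35) nearest=7 d=17 new=(17,21) → blocked by [12,19]×[20,27], reject
14. q=(25,22) nearest=7 d=7 new=(21,21) → add node 8 parent=7 cost=21
15. q=(18,12) nearest=6 d=3 new=(18,12) → blocked by [17,20]×[11,16], reject
16. q=(44,30) nearest=8 d=23 new=(24,24) → add node 9 parent=8 cost=24
17. q=(40,24) nearest=9 d=16 new=(27,24) → blocked by [26,28]×[20,31], reject
18. q=(13,15) nearest=6 d=2 new=(13,15) → add node 10 parent=6 cost=17
19. q=(16,5) nearest=4 d=4 new=(16,6) → add node 11 parent=4 cost=15
20. q=(20,16) nearest=7 d=2 new=(20,16) → blocked by [17,20]×[11,16], reject
21. q=(5,23) nearest=10 d=8 new=(10,18) → blocked by [7,11]×[14,17], reject

Parent of node 5: 3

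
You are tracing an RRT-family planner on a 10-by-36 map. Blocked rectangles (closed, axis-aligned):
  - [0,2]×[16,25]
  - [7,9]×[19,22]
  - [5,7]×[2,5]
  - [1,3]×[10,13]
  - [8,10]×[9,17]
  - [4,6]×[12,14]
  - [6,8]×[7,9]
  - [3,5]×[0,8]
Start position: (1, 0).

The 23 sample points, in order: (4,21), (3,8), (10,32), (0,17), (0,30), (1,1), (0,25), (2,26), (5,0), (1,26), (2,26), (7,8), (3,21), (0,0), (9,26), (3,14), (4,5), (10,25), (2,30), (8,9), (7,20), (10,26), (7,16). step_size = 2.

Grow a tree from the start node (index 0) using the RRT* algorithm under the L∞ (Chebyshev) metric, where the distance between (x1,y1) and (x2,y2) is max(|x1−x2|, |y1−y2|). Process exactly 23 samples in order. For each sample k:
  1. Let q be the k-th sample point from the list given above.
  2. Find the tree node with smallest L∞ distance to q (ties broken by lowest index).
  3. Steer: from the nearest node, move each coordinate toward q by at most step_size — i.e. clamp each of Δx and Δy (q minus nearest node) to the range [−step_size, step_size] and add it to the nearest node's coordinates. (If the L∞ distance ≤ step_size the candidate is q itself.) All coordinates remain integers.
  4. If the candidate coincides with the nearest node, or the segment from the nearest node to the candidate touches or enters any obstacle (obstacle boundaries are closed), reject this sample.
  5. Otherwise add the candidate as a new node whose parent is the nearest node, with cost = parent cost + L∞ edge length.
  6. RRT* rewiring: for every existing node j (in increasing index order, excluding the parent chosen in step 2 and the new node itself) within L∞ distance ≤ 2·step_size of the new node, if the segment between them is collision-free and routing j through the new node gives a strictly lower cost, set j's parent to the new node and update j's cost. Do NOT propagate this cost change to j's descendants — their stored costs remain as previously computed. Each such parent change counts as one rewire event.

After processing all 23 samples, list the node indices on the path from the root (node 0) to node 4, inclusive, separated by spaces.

Path: 0 1 2 4

1. q=(4,21) nearest=0 d=21 new=(3,2) → blocked by [3,5]×[0,8], reject
2. q=(3,8) nearest=0 d=8 new=(3,2) → blocked by [3,5]×[0,8], reject
3. q=(10,32) nearest=0 d=32 new=(3,2) → blocked by [3,5]×[0,8], reject
4. q=(0,17) nearest=0 d=17 new=(0,2) → add node 1 parent=0 cost=2
5. q=(0,30) nearest=1 d=28 new=(0,4) → add node 2 parent=1 cost=4
6. q=(1,1) nearest=0 d=1 new=(1,1) → add node 3 parent=0 cost=1
7. q=(0,25) nearest=2 d=21 new=(0,6) → add node 4 parent=2 cost=6
8. q=(2,26) nearest=4 d=20 new=(2,8) → add node 5 parent=4 cost=8
9. q=(5,0) nearest=0 d=4 new=(3,0) → blocked by [3,5]×[0,8], reject
10. q=(1,26) nearest=5 d=18 new=(1,10) → blocked by [1,3]×[10,13], reject
11. q=(2,26) nearest=5 d=18 new=(2,10) → blocked by [1,3]×[10,13], reject
12. q=(7,8) nearest=5 d=5 new=(4,8) → blocked by [3,5]×[0,8], reject
13. q=(3,21) nearest=5 d=13 new=(3,10) → blocked by [1,3]×[10,13], reject
14. q=(0,0) nearest=0 d=1 new=(0,0) → add node 6 parent=0 cost=1
15. q=(9,26) nearest=5 d=18 new=(4,10) → add node 7 parent=5 cost=10
16. q=(3,14) nearest=7 d=4 new=(3,12) → blocked by [1,3]×[10,13], reject
17. q=(4,5) nearest=5 d=3 new=(4,6) → blocked by [3,5]×[0,8], reject
18. q=(10,25) nearest=7 d=15 new=(6,12) → blocked by [4,6]×[12,14], reject
19. q=(2,30) nearest=7 d=20 new=(2,12) → blocked by [1,3]×[10,13], reject
20. q=(8,9) nearest=7 d=4 new=(6,9) → blocked by [6,8]×[7,9], reject
21. q=(7,20) nearest=7 d=10 new=(6,12) → blocked by [4,6]×[12,14], reject
22. q=(10,26) nearest=7 d=16 new=(6,12) → blocked by [4,6]×[12,14], reject
23. q=(7,16) nearest=7 d=6 new=(6,12) → blocked by [4,6]×[12,14], reject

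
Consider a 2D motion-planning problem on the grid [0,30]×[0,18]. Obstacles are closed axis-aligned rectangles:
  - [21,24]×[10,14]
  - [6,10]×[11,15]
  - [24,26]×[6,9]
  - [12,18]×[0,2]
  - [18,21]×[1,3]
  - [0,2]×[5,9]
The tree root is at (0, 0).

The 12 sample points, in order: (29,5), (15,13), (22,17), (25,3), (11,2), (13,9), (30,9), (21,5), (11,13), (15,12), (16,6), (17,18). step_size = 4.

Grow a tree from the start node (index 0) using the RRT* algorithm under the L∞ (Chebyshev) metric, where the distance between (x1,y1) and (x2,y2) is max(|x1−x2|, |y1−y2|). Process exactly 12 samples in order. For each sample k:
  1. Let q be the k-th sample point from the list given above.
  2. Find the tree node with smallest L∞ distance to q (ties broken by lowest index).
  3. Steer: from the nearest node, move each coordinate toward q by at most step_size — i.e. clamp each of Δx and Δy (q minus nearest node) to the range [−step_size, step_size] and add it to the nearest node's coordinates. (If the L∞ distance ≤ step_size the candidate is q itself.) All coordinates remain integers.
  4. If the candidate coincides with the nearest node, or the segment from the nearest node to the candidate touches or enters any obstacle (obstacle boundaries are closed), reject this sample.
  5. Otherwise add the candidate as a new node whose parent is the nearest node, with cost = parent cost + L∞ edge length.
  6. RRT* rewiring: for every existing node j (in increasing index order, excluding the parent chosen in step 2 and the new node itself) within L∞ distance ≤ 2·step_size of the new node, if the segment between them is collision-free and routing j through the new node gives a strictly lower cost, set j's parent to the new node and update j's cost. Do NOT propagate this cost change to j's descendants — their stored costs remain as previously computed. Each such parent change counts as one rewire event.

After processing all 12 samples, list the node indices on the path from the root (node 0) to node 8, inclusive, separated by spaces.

1. q=(29,5) nearest=0 d=29 new=(4,4) → add node 1 parent=0 cost=4
2. q=(15,13) nearest=1 d=11 new=(8,8) → add node 2 parent=1 cost=8
3. q=(22,17) nearest=2 d=14 new=(12,12) → add node 3 parent=2 cost=12
4. q=(25,3) nearest=3 d=13 new=(16,8) → add node 4 parent=3 cost=16
5. q=(11,2) nearest=2 d=6 new=(11,4) → add node 5 parent=2 cost=12
6. q=(13,9) nearest=3 d=3 new=(13,9) → add node 6 parent=3 cost=15
7. q=(30,9) nearest=4 d=14 new=(20,9) → add node 7 parent=4 cost=20
8. q=(21,5) nearest=7 d=4 new=(21,5) → add node 8 parent=7 cost=24
9. q=(11,13) nearest=3 d=1 new=(11,13) → add node 9 parent=3 cost=13
10. q=(15,12) nearest=3 d=3 new=(15,12) → add node 10 parent=3 cost=15; rewire 8→10 (22<24)
11. q=(16,6) nearest=4 d=2 new=(16,6) → add node 11 parent=4 cost=18
12. q=(17,18) nearest=3 d=6 new=(16,16) → add node 12 parent=3 cost=16

Path: 0 1 2 3 10 8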